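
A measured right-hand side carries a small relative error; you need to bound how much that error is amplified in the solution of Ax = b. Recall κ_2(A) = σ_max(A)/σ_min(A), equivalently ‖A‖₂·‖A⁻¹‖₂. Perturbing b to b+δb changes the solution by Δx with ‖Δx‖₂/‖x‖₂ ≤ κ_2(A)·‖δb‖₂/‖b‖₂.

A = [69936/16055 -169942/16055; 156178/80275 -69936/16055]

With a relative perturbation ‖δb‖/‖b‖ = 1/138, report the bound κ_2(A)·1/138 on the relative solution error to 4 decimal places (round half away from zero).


M = AᵀA = [867856036/38130625 -416259072/7626125; -416259072/7626125 39966068/305045]. tr(M)=34695944/225625, det(M)=14776336/5640625
solving λ² − 34695944/225625·λ + 14776336/5640625 = 0 gives λ = 3844/25, 3844/225625
σ_max=√(3844/25)=(62/5), σ_min=√(3844/225625)=(62/475) → κ = 95.0000
bound on ‖Δx‖/‖x‖: κ·ε = 95.0000·1/138 = 0.6884

0.6884


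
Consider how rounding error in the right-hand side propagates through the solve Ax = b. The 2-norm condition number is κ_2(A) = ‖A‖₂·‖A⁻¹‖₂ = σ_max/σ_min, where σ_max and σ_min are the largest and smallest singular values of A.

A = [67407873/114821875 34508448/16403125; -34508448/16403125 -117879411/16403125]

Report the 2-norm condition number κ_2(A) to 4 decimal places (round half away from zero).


AᵀA = [100631420043921/21094500765625 49281583605696/3013500109375; 49281583605696/3013500109375 24138221633721/430500015625]; tr = 2053446848154/33751201225, det = 57836025/1350048049
eigenvalues of AᵀA: λ = (tr ± √(tr²−4·det))/2 = 1521/25, 950625/1350048049
κ = σ_max/σ_min = (39/5)/(975/36743) = 293.9440

293.9440


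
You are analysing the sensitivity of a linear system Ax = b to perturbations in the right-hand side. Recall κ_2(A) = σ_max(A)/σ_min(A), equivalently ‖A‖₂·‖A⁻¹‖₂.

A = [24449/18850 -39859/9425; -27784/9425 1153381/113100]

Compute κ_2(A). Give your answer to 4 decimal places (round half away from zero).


174.0000

AᵀA = [872321/84100 -4484333/126150; -4484333/126150 369009769/3027600]; tr = 16016533/121104, det = 279841/484416
solving λ² − 16016533/121104·λ + 279841/484416 = 0 gives λ = 529/4, 529/121104
so κ_2 = √((529/4) / (529/121104)) = 174.0000


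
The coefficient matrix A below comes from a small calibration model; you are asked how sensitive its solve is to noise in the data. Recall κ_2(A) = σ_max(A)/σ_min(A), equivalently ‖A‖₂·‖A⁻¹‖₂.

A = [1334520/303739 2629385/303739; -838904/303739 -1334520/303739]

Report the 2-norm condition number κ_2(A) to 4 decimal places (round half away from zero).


form AᵀA = [8597590144/319229689 16015574520/319229689; 16015574520/319229689 30085152625/319229689] with trace 133850321/1104601 and determinant 23425600/1104601
λ_max, λ_min = (133850321/1104601 ± √17812404667060641/1220143369201)/2 = 121, 193600/1104601
κ = σ_max/σ_min = 11/(440/1051) = 26.2750

26.2750


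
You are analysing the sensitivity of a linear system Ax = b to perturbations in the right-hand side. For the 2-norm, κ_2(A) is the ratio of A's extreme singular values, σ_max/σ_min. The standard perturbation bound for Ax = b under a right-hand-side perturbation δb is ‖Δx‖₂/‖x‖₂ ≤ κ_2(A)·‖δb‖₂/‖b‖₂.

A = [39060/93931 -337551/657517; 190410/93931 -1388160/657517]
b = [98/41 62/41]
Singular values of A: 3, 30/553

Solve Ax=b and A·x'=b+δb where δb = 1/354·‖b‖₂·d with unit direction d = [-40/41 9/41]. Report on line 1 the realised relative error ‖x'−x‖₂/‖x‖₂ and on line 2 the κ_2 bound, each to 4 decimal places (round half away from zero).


0.0040
0.1562

σ_max = 3, σ_min = 30/553
κ = σ_max/σ_min = 3/(30/553) = 55.3000
κ_2(A)·‖δb‖/‖b‖ = 0.1562
solve Ax = b  →  x = [-26.2368 -25.9080]
‖b‖₂ = 2.8284 and ‖x‖₂ = 36.8727
re-solving with b+δb shifts x by Δx of norm 0.1473
dividing the unrounded norms, ‖Δx‖/‖x‖ = 0.0040
so the bound overstates the realised error by a factor of ≈ 39.1094 (computed from the unrounded values)


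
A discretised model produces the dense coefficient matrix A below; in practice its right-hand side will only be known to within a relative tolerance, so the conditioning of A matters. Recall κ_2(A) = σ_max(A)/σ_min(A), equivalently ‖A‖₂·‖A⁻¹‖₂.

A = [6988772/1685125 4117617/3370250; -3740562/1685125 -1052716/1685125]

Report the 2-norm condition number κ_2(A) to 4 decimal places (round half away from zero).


198.2500

form AᵀA = [217421239252/9825765625 63412777386/9825765625; 63412777386/9825765625 74005583617/39303062500] with trace 301980973/12576980 and determinant 5764801/393030625
solving λ² − 301980973/12576980·λ + 5764801/393030625 = 0 gives λ = 2401/100, 9604/15721225
κ = σ_max/σ_min = (49/10)/(98/3965) = 198.2500


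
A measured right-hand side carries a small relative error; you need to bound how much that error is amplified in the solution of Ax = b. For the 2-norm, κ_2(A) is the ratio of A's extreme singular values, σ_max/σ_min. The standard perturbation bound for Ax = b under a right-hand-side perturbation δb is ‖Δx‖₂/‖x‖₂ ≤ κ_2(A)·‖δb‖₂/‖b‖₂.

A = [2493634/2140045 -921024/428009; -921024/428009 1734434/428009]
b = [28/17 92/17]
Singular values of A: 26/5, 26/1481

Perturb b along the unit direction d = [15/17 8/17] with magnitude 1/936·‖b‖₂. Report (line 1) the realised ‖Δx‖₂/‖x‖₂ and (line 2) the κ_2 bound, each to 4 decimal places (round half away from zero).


σ_max = 26/5, σ_min = 26/1481
κ_2(A) = (26/5) / (26/1481) = 296.2000
κ_2(A)·‖δb‖/‖b‖ = 0.3165
solve Ax = b  →  x = [200.6787 107.9005]
‖b‖₂ = 5.6569 and ‖x‖₂ = 227.8475
re-solving with b+δb shifts x by Δx of norm 0.3443
dividing the unrounded norms, ‖Δx‖/‖x‖ = 0.0015
realised/bound (from unrounded values) ≈ 0.0048

0.0015
0.3165


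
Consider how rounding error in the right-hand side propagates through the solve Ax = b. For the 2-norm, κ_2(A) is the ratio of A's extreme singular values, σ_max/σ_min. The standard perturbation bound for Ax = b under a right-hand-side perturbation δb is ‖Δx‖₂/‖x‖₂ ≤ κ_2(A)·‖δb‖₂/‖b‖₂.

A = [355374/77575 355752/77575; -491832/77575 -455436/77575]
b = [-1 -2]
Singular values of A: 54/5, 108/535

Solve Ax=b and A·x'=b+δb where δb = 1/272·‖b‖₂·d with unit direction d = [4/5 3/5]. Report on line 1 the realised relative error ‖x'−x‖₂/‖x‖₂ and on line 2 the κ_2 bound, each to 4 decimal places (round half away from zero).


largest singular value 54/5, smallest 108/535
κ = σ_max/σ_min = (54/5)/(108/535) = 53.5000
worst-case relative error ≤ 53.5000 × 1/272 = 0.1967
solve Ax = b  →  x = [6.8997 -7.1105]
‖b‖₂ = 2.2361 and ‖x‖₂ = 9.9078
Δx = A⁻¹·δb where δb = 1/272·2.2361·d; ‖Δx‖ = 0.0407
realised ‖Δx‖/‖x‖ = 0.0041
realised/bound (from unrounded values) ≈ 0.0209

0.0041
0.1967


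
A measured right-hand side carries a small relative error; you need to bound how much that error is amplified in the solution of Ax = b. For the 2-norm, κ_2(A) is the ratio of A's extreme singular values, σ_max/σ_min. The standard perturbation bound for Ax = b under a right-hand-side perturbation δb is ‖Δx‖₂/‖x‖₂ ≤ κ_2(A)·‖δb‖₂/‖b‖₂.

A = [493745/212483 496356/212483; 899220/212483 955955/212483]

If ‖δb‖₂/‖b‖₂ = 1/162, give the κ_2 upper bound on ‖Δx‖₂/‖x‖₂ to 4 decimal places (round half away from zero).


form AᵀA = [3641455825/156225001 3822446880/156225001; 3822446880/156225001 4014599449/156225001] with trace 9103514/185761 and determinant 60025/185761
solving λ² − 9103514/185761·λ + 60025/185761 = 0 gives λ = 49, 1225/185761
κ = σ_max/σ_min = 7/(35/431) = 86.2000
bound on ‖Δx‖/‖x‖: κ·ε = 86.2000·1/162 = 0.5321

0.5321


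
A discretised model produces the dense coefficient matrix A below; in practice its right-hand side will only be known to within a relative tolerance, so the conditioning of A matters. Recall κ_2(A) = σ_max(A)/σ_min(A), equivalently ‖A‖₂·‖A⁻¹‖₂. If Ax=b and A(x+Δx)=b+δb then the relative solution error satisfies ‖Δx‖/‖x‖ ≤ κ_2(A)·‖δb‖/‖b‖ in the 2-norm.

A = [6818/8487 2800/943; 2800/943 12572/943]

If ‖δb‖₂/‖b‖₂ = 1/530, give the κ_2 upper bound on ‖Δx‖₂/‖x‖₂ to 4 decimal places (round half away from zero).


form AᵀA = [16622564/1756809 8192800/195201; 8192800/195201 4046224/21689] with trace 8399188/42849 and determinant 153664/42849
λ_max, λ_min = (8399188/42849 ± √70520021664400/1836036801)/2 = 196, 784/42849
so κ_2 = √(196 / (784/42849)) = 103.5000
bound on ‖Δx‖/‖x‖: κ·ε = 103.5000·1/530 = 0.1953

0.1953


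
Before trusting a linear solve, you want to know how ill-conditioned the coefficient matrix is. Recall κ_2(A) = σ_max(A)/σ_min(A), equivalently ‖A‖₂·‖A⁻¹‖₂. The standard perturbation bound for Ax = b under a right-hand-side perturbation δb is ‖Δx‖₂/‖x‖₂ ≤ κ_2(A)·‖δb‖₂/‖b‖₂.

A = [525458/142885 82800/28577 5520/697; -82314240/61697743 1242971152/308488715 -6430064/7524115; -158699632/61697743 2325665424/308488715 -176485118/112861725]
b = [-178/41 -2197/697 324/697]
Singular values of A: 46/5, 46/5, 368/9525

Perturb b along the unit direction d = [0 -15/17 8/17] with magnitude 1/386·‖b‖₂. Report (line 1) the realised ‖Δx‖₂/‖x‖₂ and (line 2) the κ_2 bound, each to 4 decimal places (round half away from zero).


0.0047
0.6169

largest singular value 46/5, smallest 368/9525
condition number: (46/5) ÷ (368/9525) = 238.1250
worst-case relative error ≤ 238.1250 × 1/386 = 0.6169
solve Ax = b  →  x = [-66.9950 -15.2967 36.1573]
2-norm of b is 5.3852; of x, 77.6510
with δb = [0.0000 -0.0123 0.0066], A·Δx = δb → ‖Δx‖ = 0.3611
realised ‖Δx‖/‖x‖ = 0.0047
realised/bound (from unrounded values) ≈ 0.0075


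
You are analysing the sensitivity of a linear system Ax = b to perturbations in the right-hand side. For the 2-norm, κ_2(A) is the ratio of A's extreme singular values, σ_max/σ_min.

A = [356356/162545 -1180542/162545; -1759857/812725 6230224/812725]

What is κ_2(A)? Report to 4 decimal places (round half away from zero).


112.1000

AᵀA = [7457594089/785400625 -25542965448/785400625; -25542965448/785400625 87583444036/785400625]; tr = 152065661/1256641, det = 1464100/1256641
eigenvalues of AᵀA: λ = (tr ± √(tr²−4·det))/2 = 121, 12100/1256641
so κ_2 = √(121 / (12100/1256641)) = 112.1000


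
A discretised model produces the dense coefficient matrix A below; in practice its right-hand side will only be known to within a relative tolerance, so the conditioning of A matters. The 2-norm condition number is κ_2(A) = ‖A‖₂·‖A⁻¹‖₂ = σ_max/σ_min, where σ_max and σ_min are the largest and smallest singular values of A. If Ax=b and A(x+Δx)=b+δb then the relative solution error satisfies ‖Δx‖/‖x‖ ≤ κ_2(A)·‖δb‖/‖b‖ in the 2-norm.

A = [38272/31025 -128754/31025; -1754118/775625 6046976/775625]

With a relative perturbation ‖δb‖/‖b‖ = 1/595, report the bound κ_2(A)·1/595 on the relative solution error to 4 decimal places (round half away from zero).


AᵀA = [13814519716/2081640625 -47359533312/2081640625; -47359533312/2081640625 162376865284/2081640625]; tr = 281906216/3330625, det = 4477456/83265625
char-poly roots: 2116/25 and 2116/3330625
κ = σ_max/σ_min = (46/5)/(46/1825) = 365.0000
perturbation bound = 365.0000·1/595 = 0.6134

0.6134


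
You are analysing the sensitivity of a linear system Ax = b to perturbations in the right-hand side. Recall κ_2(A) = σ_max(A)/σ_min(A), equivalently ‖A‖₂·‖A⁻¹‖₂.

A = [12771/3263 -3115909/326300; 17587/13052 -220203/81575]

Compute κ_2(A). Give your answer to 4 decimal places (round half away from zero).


form AᵀA = [2918877625/170354704 -436659840/10647169; -436659840/10647169 16775549881/170354704] with trace 58267537/504008 and determinant 85470025/16128256
char-poly roots: 1849/16 and 46225/1008016
κ_2(A) = √(λ_max/λ_min) = √((1849/16) / (46225/1008016)) = 50.2000

50.2000


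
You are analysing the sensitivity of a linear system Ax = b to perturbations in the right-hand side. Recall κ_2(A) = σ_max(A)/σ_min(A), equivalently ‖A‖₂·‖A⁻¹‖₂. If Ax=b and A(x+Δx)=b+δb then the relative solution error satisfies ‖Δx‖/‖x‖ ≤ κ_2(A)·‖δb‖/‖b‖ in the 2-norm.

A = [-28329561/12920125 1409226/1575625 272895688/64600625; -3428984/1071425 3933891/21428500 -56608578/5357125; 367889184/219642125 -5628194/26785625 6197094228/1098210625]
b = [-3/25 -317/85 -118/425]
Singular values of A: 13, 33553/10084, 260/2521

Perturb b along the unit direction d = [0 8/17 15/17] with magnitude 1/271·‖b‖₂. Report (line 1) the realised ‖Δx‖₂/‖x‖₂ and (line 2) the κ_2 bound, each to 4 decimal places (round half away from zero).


0.0069
0.4651

from the listed singular values, σ₁ = 13, σ_n = 260/2521
κ = σ_max/σ_min = 13/(260/2521) = 126.0500
bound on ‖Δx‖/‖x‖: κ·ε = 126.0500·1/271 = 0.4651
solve Ax = b  →  x = [5.6295 18.5325 -1.0301]
‖b‖ = 3.7417, ‖x‖ = 19.3960
re-solving with b+δb shifts x by Δx of norm 0.1339
dividing the unrounded norms, ‖Δx‖/‖x‖ = 0.0069
so the bound overstates the realised error by a factor of ≈ 67.3894 (computed from the unrounded values)


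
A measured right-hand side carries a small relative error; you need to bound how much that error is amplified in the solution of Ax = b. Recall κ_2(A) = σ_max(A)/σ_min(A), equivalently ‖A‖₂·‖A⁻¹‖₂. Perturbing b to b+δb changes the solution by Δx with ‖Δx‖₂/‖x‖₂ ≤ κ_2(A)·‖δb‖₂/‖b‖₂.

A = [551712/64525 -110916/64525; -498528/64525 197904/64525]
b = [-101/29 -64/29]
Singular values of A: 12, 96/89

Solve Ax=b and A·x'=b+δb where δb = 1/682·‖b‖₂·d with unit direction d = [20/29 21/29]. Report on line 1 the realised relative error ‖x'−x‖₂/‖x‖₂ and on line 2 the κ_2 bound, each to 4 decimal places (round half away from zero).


0.0015
0.0163

σ_max = 12, σ_min = 96/89
κ_2(A) = 12 / (96/89) = 11.1250
κ_2(A)·‖δb‖/‖b‖ = 0.0163
solve Ax = b  →  x = [-1.1183 -3.5367]
2-norm of b is 4.1231; of x, 3.7093
with δb = [0.0042 0.0044], A·Δx = δb → ‖Δx‖ = 0.0056
relative error = 0.0015
so the bound overstates the realised error by a factor of ≈ 10.7956 (computed from the unrounded values)


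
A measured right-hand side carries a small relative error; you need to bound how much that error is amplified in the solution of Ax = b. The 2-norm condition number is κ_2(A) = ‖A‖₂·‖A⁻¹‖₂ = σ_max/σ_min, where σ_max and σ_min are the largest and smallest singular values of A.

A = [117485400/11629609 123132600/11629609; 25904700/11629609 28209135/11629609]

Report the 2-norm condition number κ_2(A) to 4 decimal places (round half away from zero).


form AᵀA = [8610275250000/80456755201 9040471114500/80456755201; 9040471114500/80456755201 9492797430225/80456755201] with trace 21525651225/95667961 and determinant 81000000/95667961
solving λ² − 21525651225/95667961·λ + 81000000/95667961 = 0 gives λ = 225, 360000/95667961
so κ_2 = √(225 / (360000/95667961)) = 244.5250

244.5250


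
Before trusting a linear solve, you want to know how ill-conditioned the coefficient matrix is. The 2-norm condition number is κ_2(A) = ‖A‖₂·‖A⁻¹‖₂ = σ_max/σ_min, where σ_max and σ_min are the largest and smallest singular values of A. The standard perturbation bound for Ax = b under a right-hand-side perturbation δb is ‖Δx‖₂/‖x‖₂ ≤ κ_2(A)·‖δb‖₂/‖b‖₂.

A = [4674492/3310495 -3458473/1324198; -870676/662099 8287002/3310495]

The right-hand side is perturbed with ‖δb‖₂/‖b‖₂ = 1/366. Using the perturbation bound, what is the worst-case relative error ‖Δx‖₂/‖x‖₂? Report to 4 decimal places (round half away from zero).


0.4587

AᵀA = [48516995104/13031364025 -3638191662/521254561; -3638191662/521254561 682192028401/52125456100]; tr = 3032041553/180364900, det = 11303044/1127280625
solving λ² − 3032041553/180364900·λ + 11303044/1127280625 = 0 gives λ = 1681/100, 26896/45091225
κ = σ_max/σ_min = (41/10)/(164/6715) = 167.8750
bound on ‖Δx‖/‖x‖: κ·ε = 167.8750·1/366 = 0.4587


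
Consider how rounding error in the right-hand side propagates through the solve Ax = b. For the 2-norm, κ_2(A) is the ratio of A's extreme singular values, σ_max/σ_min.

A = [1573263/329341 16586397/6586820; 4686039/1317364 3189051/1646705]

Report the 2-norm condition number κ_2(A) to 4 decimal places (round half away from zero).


154.9840

AᵀA = [61561464984225/1735447908496 2051939103120/108465494281; 2051939103120/108465494281 17513172237249/1735447908496]; tr = 136807330833/3002505032, det = 8303765625/96080161024
eigenvalues of AᵀA: λ = (tr ± √(tr²−4·det))/2 = 729/16, 11390625/6005010064
κ_2(A) = √(λ_max/λ_min) = √((729/16) / (11390625/6005010064)) = 154.9840


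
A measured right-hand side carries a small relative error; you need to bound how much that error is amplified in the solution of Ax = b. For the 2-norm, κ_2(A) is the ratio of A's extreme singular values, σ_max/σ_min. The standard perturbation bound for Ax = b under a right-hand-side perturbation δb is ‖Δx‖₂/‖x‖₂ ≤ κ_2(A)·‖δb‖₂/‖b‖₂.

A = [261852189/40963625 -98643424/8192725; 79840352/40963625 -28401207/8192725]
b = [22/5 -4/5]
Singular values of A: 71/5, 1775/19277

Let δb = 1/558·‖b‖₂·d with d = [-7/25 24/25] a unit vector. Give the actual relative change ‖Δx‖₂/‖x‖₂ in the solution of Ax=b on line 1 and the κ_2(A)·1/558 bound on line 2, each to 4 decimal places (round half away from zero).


largest singular value 71/5, smallest 1775/19277
condition number: (71/5) ÷ (1775/19277) = 154.2160
bound on ‖Δx‖/‖x‖: κ·ε = 154.2160·1/558 = 0.2764
solve Ax = b  →  x = [-19.0326 -10.4700]
‖b‖ = 4.4721, ‖x‖ = 21.7224
with δb = [-0.0022 0.0077], A·Δx = δb → ‖Δx‖ = 0.0870
relative error = 0.0040
realised/bound (from unrounded values) ≈ 0.0145

0.0040
0.2764


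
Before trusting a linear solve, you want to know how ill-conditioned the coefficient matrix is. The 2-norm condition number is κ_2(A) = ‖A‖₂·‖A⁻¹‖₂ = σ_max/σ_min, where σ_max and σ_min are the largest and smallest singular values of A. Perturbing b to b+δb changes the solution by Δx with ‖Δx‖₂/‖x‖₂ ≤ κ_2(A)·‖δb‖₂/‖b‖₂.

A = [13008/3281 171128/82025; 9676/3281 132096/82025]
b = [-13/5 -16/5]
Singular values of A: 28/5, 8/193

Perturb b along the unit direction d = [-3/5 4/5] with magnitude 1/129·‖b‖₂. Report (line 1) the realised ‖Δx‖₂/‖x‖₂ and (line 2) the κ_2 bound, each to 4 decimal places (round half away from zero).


σ_max = 28/5, σ_min = 8/193
κ_2(A) = (28/5) / (8/193) = 135.1000
κ_2(A)·‖δb‖/‖b‖ = 1.0473
solve Ax = b  →  x = [10.7227 -21.6229]
‖b‖₂ = 4.1231 and ‖x‖₂ = 24.1356
re-solving with b+δb shifts x by Δx of norm 0.7711
relative error = 0.0319
realised/bound (from unrounded values) ≈ 0.0305

0.0319
1.0473


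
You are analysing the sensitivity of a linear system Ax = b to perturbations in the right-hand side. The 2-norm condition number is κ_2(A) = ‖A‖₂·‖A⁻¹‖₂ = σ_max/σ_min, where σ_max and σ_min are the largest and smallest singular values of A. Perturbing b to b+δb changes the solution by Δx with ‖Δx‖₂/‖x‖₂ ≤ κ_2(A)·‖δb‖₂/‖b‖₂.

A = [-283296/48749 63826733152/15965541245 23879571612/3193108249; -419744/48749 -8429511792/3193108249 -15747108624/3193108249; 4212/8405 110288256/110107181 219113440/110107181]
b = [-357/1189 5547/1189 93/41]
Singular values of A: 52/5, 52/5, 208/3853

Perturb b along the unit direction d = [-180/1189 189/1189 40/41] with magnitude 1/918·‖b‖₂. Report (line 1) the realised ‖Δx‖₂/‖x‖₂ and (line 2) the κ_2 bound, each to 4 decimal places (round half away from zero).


from the listed singular values, σ₁ = 52/5, σ_n = 208/3853
condition number: (52/5) ÷ (208/3853) = 192.6500
κ_2(A)·‖δb‖/‖b‖ = 0.2099
solve Ax = b  →  x = [-0.3447 -49.1369 25.9591]
‖b‖₂ = 5.1962 and ‖x‖₂ = 55.5736
re-solving with b+δb shifts x by Δx of norm 0.1049
realised ‖Δx‖/‖x‖ = 0.0019
tightness: 0.0019 against a bound of 0.2099 (unrounded ratio ≈ 0.0090)

0.0019
0.2099


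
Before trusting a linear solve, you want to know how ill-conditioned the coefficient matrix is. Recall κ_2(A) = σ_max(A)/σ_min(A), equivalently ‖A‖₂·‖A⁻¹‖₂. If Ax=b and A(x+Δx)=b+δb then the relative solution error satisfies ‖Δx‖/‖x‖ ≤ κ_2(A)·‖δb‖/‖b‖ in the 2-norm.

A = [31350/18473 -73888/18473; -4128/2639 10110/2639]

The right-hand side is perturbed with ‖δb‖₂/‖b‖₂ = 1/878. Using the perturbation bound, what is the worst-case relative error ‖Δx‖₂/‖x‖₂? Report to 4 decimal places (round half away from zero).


M = AᵀA = [2161476/405769 -5185920/405769; -5185920/405769 12446884/405769]. tr(M)=86440/2401, det(M)=144/2401
char-poly roots: 36 and 4/2401
κ_2(A) = √(λ_max/λ_min) = √(36 / (4/2401)) = 147.0000
worst-case relative error ≤ 147.0000 × 1/878 = 0.1674

0.1674


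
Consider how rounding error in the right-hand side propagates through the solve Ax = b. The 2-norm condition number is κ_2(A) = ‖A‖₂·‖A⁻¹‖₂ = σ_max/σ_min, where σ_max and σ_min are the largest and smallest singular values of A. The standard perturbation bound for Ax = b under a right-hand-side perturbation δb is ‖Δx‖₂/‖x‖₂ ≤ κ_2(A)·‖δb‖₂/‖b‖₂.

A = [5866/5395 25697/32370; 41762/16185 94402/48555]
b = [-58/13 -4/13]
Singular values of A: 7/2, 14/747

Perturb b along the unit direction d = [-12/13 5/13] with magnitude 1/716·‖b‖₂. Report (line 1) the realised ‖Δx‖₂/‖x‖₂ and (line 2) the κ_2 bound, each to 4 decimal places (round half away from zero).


0.0016
0.2608

largest singular value 7/2, smallest 14/747
κ = σ_max/σ_min = (7/2)/(14/747) = 186.7500
worst-case relative error ≤ 186.7500 × 1/716 = 0.2608
solve Ax = b  →  x = [-128.5143 170.4000]
‖b‖ = 4.4721, ‖x‖ = 213.4293
re-solving with b+δb shifts x by Δx of norm 0.3333
relative error = 0.0016
tightness: 0.0016 against a bound of 0.2608 (unrounded ratio ≈ 0.0060)


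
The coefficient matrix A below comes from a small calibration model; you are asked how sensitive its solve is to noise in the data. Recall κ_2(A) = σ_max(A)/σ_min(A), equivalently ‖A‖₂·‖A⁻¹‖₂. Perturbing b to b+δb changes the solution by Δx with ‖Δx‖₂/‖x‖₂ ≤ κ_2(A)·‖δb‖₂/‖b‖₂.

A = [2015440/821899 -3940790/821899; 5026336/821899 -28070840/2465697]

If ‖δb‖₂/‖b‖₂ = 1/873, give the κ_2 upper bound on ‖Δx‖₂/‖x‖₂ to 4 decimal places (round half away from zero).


M = AᵀA = [10207466752/235126337 -57403672480/705379011; -57403672480/705379011 322916982500/2116137033]. tr(M)=24399069604/124478649, det(M)=245862400/124478649
solving λ² − 24399069604/124478649·λ + 245862400/124478649 = 0 gives λ = 196, 1254400/124478649
κ = σ_max/σ_min = 14/(1120/11157) = 139.4625
κ_2(A)·‖δb‖/‖b‖ = 0.1598

0.1598


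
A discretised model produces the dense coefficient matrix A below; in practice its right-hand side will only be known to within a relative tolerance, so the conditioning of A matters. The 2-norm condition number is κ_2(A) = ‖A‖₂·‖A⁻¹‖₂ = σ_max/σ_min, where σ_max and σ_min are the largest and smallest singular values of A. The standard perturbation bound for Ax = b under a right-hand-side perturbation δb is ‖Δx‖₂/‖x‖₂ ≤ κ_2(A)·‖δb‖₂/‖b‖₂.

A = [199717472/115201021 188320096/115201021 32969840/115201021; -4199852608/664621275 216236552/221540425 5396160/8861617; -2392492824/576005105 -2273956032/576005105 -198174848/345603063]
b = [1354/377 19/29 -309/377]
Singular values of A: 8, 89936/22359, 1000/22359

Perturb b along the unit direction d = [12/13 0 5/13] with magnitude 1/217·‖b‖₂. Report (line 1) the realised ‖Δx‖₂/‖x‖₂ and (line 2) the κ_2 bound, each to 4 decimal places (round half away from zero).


0.0057
0.8243

σ_max = 8, σ_min = 1000/22359
κ = σ_max/σ_min = 8/(1000/22359) = 178.8720
bound on ‖Δx‖/‖x‖: κ·ε = 178.8720·1/217 = 0.8243
solve Ax = b  →  x = [4.1070 -13.6346 65.5501]
‖b‖ = 3.7417, ‖x‖ = 67.0790
re-solving with b+δb shifts x by Δx of norm 0.3855
relative error = 0.0057
realised/bound (from unrounded values) ≈ 0.0070


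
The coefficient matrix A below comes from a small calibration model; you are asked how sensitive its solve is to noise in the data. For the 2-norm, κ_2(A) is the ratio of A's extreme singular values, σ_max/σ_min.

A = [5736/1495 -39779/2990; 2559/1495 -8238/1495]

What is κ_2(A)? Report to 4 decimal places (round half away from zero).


form AᵀA = [233433/13225 -799806/13225; -799806/13225 10969393/52900] with trace 476125/2116 and determinant 5625/2116
char-poly roots: 225 and 25/2116
κ = σ_max/σ_min = 15/(5/46) = 138.0000

138.0000


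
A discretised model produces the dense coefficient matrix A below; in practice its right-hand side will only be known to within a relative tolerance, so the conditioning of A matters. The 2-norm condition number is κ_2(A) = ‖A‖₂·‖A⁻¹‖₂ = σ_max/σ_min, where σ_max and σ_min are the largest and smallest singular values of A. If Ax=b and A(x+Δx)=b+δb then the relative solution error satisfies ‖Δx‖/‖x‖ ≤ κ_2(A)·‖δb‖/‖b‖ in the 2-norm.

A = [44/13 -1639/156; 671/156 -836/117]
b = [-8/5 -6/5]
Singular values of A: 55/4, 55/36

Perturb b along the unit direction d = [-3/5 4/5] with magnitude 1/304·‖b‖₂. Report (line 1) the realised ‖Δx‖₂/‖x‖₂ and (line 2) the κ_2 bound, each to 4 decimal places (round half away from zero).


from the listed singular values, σ₁ = 55/4, σ_n = 55/36
condition number: (55/4) ÷ (55/36) = 9.0000
worst-case relative error ≤ 9.0000 × 1/304 = 0.0296
solve Ax = b  →  x = [-0.0559 0.1343]
2-norm of b is 2.0000; of x, 0.1455
re-solving with b+δb shifts x by Δx of norm 0.0043
relative error = 0.0296
so the bound is sharp here: realised error equals the bound

0.0296
0.0296


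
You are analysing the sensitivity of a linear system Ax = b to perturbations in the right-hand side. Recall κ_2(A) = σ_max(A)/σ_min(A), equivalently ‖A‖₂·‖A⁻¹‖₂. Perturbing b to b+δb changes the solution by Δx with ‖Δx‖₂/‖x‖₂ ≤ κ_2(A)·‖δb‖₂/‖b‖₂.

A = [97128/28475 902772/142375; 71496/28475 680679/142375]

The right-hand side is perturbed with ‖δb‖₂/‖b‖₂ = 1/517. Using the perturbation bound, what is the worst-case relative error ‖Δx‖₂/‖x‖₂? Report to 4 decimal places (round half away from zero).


0.4050

M = AᵀA = [34224768/1907825 320824152/9539125; 320824152/9539125 3007814553/47695625]. tr(M)=227260809/2805625, det(M)=419904/2805625
char-poly roots: 81 and 5184/2805625
κ = σ_max/σ_min = 9/(72/1675) = 209.3750
bound on ‖Δx‖/‖x‖: κ·ε = 209.3750·1/517 = 0.4050


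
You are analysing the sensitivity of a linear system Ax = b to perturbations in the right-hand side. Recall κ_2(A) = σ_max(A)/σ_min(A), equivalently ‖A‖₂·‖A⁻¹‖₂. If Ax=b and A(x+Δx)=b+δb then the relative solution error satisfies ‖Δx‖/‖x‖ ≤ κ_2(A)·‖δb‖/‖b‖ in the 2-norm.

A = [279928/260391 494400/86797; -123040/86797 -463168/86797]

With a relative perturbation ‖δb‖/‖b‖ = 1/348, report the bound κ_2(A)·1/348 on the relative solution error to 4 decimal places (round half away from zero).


AᵀA = [255183424/80622441 122616320/8958049; 122616320/8958049 545726464/8958049]; tr = 3073600/47961, det = 262144/47961
solving λ² − 3073600/47961·λ + 262144/47961 = 0 gives λ = 64, 4096/47961
κ_2(A) = √(λ_max/λ_min) = √(64 / (4096/47961)) = 27.3750
perturbation bound = 27.3750·1/348 = 0.0787

0.0787


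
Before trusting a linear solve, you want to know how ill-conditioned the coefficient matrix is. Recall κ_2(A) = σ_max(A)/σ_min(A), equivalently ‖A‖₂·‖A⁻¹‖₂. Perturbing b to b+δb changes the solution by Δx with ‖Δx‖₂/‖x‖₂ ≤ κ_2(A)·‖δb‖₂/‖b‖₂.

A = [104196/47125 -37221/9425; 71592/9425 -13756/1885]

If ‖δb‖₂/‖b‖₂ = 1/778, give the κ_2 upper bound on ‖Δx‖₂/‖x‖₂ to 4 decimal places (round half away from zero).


0.0121

AᵀA = [822438864/13140625 -168631764/2628125; -168631764/2628125 36189889/525625]; tr = 2053729/15625, det = 75064896/390625
solving λ² − 2053729/15625·λ + 75064896/390625 = 0 gives λ = 3249/25, 23104/15625
so κ_2 = √((3249/25) / (23104/15625)) = 9.3750
perturbation bound = 9.3750·1/778 = 0.0121


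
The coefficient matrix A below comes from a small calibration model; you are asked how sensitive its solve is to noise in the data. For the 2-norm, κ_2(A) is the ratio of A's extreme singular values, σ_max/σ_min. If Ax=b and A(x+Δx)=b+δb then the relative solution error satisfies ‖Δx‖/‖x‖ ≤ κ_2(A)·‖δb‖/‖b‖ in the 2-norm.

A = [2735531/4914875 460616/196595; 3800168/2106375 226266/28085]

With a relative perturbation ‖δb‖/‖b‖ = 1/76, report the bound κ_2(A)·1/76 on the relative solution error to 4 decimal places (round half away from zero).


3.7855

form AᵀA = [1239953173201/347846346225 122433812968/7729918805; 122433812968/7729918805 108831437380/1545983761] with trace 15304596421/206928225 and determinant 13675204/206928225
char-poly roots: 1849/25 and 7396/8277129
κ = σ_max/σ_min = (43/5)/(86/2877) = 287.7000
perturbation bound = 287.7000·1/76 = 3.7855


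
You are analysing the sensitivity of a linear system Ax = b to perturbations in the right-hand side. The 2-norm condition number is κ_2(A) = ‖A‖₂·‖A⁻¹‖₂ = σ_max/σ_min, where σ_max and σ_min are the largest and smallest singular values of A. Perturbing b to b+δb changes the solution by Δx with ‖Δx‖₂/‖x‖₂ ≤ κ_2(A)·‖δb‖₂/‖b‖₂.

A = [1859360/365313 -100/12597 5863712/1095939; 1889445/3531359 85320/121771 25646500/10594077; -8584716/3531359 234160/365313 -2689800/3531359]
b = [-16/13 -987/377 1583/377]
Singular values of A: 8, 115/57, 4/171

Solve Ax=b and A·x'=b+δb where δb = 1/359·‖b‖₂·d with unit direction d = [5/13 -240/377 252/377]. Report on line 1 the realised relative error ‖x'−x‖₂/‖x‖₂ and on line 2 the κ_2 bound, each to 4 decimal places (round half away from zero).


from the listed singular values, σ₁ = 8, σ_n = 4/171
κ_2(A) = 8 / (4/171) = 342.0000
perturbation bound = 342.0000·1/359 = 0.9526
solve Ax = b  →  x = [-58.8471 -150.6491 55.5270]
‖b‖ = 5.0990, ‖x‖ = 171.0011
Δx = A⁻¹·δb where δb = 1/359·5.0990·d; ‖Δx‖ = 0.6072
dividing the unrounded norms, ‖Δx‖/‖x‖ = 0.0036
tightness: 0.0036 against a bound of 0.9526 (unrounded ratio ≈ 0.0037)

0.0036
0.9526


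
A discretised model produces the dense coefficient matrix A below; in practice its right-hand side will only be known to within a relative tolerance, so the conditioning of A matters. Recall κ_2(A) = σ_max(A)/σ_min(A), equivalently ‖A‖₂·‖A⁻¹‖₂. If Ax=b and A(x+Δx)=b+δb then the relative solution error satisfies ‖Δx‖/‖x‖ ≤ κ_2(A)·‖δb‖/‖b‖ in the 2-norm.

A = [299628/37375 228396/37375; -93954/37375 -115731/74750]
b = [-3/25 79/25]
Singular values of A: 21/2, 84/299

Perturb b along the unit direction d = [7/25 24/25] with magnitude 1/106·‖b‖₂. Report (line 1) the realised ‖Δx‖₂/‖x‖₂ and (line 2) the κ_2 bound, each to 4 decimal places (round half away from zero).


largest singular value 21/2, smallest 84/299
condition number: (21/2) ÷ (84/299) = 37.3750
perturbation bound = 37.3750·1/106 = 0.3526
solve Ax = b  →  x = [-6.4833 8.4857]
‖b‖ = 3.1623, ‖x‖ = 10.6790
with δb = [0.0084 0.0286], A·Δx = δb → ‖Δx‖ = 0.1062
relative error = 0.0099
realised/bound (from unrounded values) ≈ 0.0282

0.0099
0.3526


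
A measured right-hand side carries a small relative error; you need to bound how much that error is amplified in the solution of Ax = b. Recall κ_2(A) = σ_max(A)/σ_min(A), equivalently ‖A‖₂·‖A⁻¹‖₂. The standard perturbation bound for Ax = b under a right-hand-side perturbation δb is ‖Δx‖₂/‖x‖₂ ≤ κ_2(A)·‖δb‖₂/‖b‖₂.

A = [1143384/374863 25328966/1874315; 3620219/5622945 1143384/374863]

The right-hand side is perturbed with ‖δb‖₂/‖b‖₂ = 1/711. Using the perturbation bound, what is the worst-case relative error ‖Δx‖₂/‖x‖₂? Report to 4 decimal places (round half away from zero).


0.4705

form AᵀA = [182780817481/18808751025 18049078696/417972245; 18049078696/417972245 401094403876/2089861225] with trace 451235033/2237805 and determinant 101646724/279725625
char-poly roots: 5041/25 and 20164/11189025
κ_2(A) = √(λ_max/λ_min) = √((5041/25) / (20164/11189025)) = 334.5000
κ_2(A)·‖δb‖/‖b‖ = 0.4705


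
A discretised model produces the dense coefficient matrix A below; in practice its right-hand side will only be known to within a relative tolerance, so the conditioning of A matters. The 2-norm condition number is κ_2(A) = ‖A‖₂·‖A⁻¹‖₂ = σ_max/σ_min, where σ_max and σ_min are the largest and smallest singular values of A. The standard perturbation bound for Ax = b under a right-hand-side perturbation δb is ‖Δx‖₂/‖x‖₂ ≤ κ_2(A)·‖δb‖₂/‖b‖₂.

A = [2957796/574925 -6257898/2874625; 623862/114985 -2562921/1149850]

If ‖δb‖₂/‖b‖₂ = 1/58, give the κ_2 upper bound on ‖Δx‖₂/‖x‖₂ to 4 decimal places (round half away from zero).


3.2866

form AᵀA = [21972237876/393030625 -45774017163/1965153125; -45774017163/1965153125 381521106801/39303062500] with trace 15258845529/232562500 and determinant 172186884/1453515625
char-poly roots: 6561/100 and 104976/58140625
σ_max=√(6561/100)=(81/10), σ_min=√(104976/58140625)=(324/7625) → κ = 190.6250
perturbation bound = 190.6250·1/58 = 3.2866


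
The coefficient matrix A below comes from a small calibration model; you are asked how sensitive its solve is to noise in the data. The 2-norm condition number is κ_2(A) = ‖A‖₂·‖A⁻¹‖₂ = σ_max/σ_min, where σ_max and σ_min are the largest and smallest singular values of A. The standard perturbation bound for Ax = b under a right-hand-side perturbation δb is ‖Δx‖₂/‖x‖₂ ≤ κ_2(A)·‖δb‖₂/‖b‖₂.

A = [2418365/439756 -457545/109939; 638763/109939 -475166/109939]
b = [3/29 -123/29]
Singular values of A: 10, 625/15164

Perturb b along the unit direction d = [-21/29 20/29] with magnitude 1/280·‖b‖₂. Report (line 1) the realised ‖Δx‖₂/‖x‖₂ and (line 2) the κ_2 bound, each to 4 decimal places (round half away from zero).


from the listed singular values, σ₁ = 10, σ_n = 625/15164
κ = σ_max/σ_min = 10/(625/15164) = 242.6240
κ_2(A)·‖δb‖/‖b‖ = 0.8665
solve Ax = b  →  x = [-43.9123 -58.0498]
‖b‖ = 4.2426, ‖x‖ = 72.7878
with δb = [-0.0110 0.0104], A·Δx = δb → ‖Δx‖ = 0.3676
realised ‖Δx‖/‖x‖ = 0.0051
realised/bound (from unrounded values) ≈ 0.0058

0.0051
0.8665


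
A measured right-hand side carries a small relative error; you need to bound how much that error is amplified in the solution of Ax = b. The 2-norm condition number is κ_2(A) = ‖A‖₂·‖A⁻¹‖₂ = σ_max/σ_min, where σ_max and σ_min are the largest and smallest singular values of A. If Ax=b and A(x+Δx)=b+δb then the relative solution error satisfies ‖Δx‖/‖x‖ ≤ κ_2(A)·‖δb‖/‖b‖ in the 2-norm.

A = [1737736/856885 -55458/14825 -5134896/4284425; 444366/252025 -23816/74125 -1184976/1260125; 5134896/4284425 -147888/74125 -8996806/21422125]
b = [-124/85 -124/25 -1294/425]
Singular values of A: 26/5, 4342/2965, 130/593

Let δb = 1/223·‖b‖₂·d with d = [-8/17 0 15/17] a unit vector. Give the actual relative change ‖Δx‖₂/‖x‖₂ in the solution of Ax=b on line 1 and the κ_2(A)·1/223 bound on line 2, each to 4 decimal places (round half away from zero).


from the listed singular values, σ₁ = 26/5, σ_n = 130/593
κ = σ_max/σ_min = (26/5)/(130/593) = 23.7200
worst-case relative error ≤ 23.7200 × 1/223 = 0.1064
solve Ax = b  →  x = [-6.6285 -1.0235 -6.8043]
2-norm of b is 6.0000; of x, 9.5542
re-solving with b+δb shifts x by Δx of norm 0.1227
dividing the unrounded norms, ‖Δx‖/‖x‖ = 0.0128
realised/bound (from unrounded values) ≈ 0.1208

0.0128
0.1064


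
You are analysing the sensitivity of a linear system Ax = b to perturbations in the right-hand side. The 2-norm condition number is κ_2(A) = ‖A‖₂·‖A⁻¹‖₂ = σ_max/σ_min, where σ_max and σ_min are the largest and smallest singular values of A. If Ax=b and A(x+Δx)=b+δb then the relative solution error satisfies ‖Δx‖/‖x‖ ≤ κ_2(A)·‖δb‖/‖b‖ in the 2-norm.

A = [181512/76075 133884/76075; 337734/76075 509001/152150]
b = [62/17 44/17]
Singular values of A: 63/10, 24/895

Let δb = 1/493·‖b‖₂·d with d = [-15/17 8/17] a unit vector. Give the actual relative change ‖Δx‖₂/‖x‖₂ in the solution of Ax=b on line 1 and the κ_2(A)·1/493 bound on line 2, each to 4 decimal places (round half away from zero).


0.0045
0.4765

σ_max = 63/10, σ_min = 24/895
condition number: (63/10) ÷ (24/895) = 234.9375
κ_2(A)·‖δb‖/‖b‖ = 0.4765
solve Ax = b  →  x = [45.2579 -59.2857]
2-norm of b is 4.4721; of x, 74.5860
Δx = A⁻¹·δb where δb = 1/493·4.4721·d; ‖Δx‖ = 0.3383
realised ‖Δx‖/‖x‖ = 0.0045
tightness: 0.0045 against a bound of 0.4765 (unrounded ratio ≈ 0.0095)


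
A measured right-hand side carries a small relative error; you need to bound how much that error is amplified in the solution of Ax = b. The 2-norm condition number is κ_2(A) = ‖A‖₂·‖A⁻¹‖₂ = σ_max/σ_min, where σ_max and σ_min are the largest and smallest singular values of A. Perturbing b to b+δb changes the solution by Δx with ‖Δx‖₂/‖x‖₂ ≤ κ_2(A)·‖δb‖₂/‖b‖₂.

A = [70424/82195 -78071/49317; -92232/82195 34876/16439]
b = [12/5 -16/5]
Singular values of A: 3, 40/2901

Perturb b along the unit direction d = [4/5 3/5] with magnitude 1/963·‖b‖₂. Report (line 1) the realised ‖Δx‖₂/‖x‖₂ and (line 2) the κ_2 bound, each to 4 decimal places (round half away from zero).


σ_max = 3, σ_min = 40/2901
κ = σ_max/σ_min = 3/(40/2901) = 217.5750
worst-case relative error ≤ 217.5750 × 1/963 = 0.2259
solve Ax = b  →  x = [0.6275 -1.1765]
‖b‖₂ = 4.0000 and ‖x‖₂ = 1.3333
Δx = A⁻¹·δb where δb = 1/963·4.0000·d; ‖Δx‖ = 0.3012
relative error = 0.2259
tightness: 0.2259 against a bound of 0.2259; the bound is attained (ratio 1)

0.2259
0.2259


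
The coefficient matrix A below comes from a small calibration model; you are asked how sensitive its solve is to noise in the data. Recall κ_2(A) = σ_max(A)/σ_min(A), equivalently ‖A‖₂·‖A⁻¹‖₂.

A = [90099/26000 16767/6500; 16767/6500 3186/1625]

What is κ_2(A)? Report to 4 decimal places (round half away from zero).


208.0000

M = AᵀA = [504637857/27040000 94616181/6760000; 94616181/6760000 17741673/1690000]. tr(M)=6308037/216320, det(M)=531441/27040000
λ_max, λ_min = (6308037/216320 ± √994691300780529/1169858560000)/2 = 729/25, 729/1081600
σ_max=√(729/25)=(27/5), σ_min=√(729/1081600)=(27/1040) → κ = 208.0000


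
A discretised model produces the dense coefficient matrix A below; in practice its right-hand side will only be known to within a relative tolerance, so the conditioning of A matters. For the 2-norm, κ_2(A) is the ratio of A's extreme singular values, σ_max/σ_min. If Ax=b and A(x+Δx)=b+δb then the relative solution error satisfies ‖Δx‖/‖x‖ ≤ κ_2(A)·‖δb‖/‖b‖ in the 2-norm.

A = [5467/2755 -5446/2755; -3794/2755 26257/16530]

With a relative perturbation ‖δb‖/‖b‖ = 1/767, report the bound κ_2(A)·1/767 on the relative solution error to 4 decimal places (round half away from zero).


form AᵀA = [1771301/303601 -5565175/910803; -5565175/910803 70286041/10929636] with trace 159397/12996 and determinant 2401/12996
solving λ² − 159397/12996·λ + 2401/12996 = 0 gives λ = 49/4, 49/3249
so κ_2 = √((49/4) / (49/3249)) = 28.5000
perturbation bound = 28.5000·1/767 = 0.0372

0.0372
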